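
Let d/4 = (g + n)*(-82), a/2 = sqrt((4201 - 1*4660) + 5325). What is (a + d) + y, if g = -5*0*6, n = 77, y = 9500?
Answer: -15756 + 2*sqrt(4866) ≈ -15616.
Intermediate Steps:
g = 0 (g = 0*6 = 0)
a = 2*sqrt(4866) (a = 2*sqrt((4201 - 1*4660) + 5325) = 2*sqrt((4201 - 4660) + 5325) = 2*sqrt(-459 + 5325) = 2*sqrt(4866) ≈ 139.51)
d = -25256 (d = 4*((0 + 77)*(-82)) = 4*(77*(-82)) = 4*(-6314) = -25256)
(a + d) + y = (2*sqrt(4866) - 25256) + 9500 = (-25256 + 2*sqrt(4866)) + 9500 = -15756 + 2*sqrt(4866)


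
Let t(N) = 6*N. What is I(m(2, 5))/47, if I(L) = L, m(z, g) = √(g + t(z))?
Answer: √17/47 ≈ 0.087726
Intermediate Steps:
m(z, g) = √(g + 6*z)
I(m(2, 5))/47 = √(5 + 6*2)/47 = √(5 + 12)/47 = √17/47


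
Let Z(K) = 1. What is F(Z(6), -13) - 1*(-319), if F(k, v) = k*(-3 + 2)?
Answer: 318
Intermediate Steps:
F(k, v) = -k (F(k, v) = k*(-1) = -k)
F(Z(6), -13) - 1*(-319) = -1*1 - 1*(-319) = -1 + 319 = 318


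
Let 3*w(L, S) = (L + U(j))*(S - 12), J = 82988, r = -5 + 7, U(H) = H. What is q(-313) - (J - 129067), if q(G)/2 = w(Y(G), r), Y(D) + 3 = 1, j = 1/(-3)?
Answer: 414851/9 ≈ 46095.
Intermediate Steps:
j = -⅓ ≈ -0.33333
Y(D) = -2 (Y(D) = -3 + 1 = -2)
r = 2
w(L, S) = (-12 + S)*(-⅓ + L)/3 (w(L, S) = ((L - ⅓)*(S - 12))/3 = ((-⅓ + L)*(-12 + S))/3 = ((-12 + S)*(-⅓ + L))/3 = (-12 + S)*(-⅓ + L)/3)
q(G) = 140/9 (q(G) = 2*(4/3 - 4*(-2) - ⅑*2 + (⅓)*(-2)*2) = 2*(4/3 + 8 - 2/9 - 4/3) = 2*(70/9) = 140/9)
q(-313) - (J - 129067) = 140/9 - (82988 - 129067) = 140/9 - 1*(-46079) = 140/9 + 46079 = 414851/9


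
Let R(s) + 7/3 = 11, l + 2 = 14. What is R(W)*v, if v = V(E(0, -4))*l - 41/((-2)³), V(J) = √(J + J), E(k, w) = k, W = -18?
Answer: 533/12 ≈ 44.417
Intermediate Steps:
l = 12 (l = -2 + 14 = 12)
V(J) = √2*√J (V(J) = √(2*J) = √2*√J)
R(s) = 26/3 (R(s) = -7/3 + 11 = 26/3)
v = 41/8 (v = (√2*√0)*12 - 41/((-2)³) = (√2*0)*12 - 41/(-8) = 0*12 - 41*(-⅛) = 0 + 41/8 = 41/8 ≈ 5.1250)
R(W)*v = (26/3)*(41/8) = 533/12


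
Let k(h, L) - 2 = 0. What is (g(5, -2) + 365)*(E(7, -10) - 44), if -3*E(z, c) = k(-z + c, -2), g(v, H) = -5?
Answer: -16080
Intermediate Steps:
k(h, L) = 2 (k(h, L) = 2 + 0 = 2)
E(z, c) = -2/3 (E(z, c) = -1/3*2 = -2/3)
(g(5, -2) + 365)*(E(7, -10) - 44) = (-5 + 365)*(-2/3 - 44) = 360*(-134/3) = -16080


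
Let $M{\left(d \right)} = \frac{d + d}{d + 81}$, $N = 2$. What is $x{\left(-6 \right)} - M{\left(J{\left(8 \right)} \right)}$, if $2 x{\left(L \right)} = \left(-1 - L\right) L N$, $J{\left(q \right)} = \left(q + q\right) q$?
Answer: $- \frac{6526}{209} \approx -31.225$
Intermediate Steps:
$J{\left(q \right)} = 2 q^{2}$ ($J{\left(q \right)} = 2 q q = 2 q^{2}$)
$M{\left(d \right)} = \frac{2 d}{81 + d}$
$x{\left(L \right)} = L \left(-1 - L\right)$ ($x{\left(L \right)} = \frac{\left(-1 - L\right) L 2}{2} = \frac{L \left(-1 - L\right) 2}{2} = \frac{2 L \left(-1 - L\right)}{2} = L \left(-1 - L\right)$)
$x{\left(-6 \right)} - M{\left(J{\left(8 \right)} \right)} = \left(-1\right) \left(-6\right) \left(1 - 6\right) - \frac{2 \cdot 2 \cdot 8^{2}}{81 + 2 \cdot 8^{2}} = \left(-1\right) \left(-6\right) \left(-5\right) - \frac{2 \cdot 2 \cdot 64}{81 + 2 \cdot 64} = -30 - 2 \cdot 128 \frac{1}{81 + 128} = -30 - 2 \cdot 128 \cdot \frac{1}{209} = -30 - \frac{256}{209} = - \frac{6526}{209}$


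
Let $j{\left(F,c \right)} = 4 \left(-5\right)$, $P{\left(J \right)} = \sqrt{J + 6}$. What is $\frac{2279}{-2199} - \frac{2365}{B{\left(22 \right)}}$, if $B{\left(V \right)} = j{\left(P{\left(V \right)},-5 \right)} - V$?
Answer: $\frac{567213}{10262} \approx 55.273$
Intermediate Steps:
$P{\left(J \right)} = \sqrt{6 + J}$
$j{\left(F,c \right)} = -20$
$B{\left(V \right)} = -20 - V$
$\frac{2279}{-2199} - \frac{2365}{B{\left(22 \right)}} = \frac{2279}{-2199} - \frac{2365}{-20 - 22} = 2279 \left(- \frac{1}{2199}\right) - \frac{2365}{-20 - 22} = - \frac{2279}{2199} - \frac{2365}{-42} = - \frac{2279}{2199} - - \frac{2365}{42} = - \frac{2279}{2199} + \frac{2365}{42} = \frac{567213}{10262}$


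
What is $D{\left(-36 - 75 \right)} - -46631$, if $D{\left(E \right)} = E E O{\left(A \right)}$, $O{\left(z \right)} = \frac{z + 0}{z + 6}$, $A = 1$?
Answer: $\frac{338738}{7} \approx 48391.0$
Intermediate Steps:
$O{\left(z \right)} = \frac{z}{6 + z}$
$D{\left(E \right)} = \frac{E^{2}}{7}$ ($D{\left(E \right)} = E E 1 \frac{1}{6 + 1} = E^{2} \cdot 1 \cdot \frac{1}{7} = E^{2} \cdot \frac{1}{7} = \frac{E^{2}}{7}$)
$D{\left(-36 - 75 \right)} - -46631 = \frac{\left(-36 - 75\right)^{2}}{7} - -46631 = \frac{\left(-111\right)^{2}}{7} + 46631 = \frac{1}{7} \cdot 12321 + 46631 = \frac{12321}{7} + 46631 = \frac{338738}{7}$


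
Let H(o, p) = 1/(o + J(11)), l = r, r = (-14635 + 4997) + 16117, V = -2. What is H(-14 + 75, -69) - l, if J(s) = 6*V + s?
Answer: -388739/60 ≈ -6479.0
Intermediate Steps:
r = 6479 (r = -9638 + 16117 = 6479)
l = 6479
J(s) = -12 + s (J(s) = 6*(-2) + s = -12 + s)
H(o, p) = 1/(-1 + o) (H(o, p) = 1/(o + (-12 + 11)) = 1/(o - 1) = 1/(-1 + o))
H(-14 + 75, -69) - l = 1/(-1 + (-14 + 75)) - 1*6479 = 1/(-1 + 61) - 6479 = 1/60 - 6479 = -388739/60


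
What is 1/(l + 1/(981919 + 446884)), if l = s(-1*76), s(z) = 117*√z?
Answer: 1428803/2123880231318022477 - 477705854997306*I*√19/2123880231318022477 ≈ 6.7273e-13 - 0.00098041*I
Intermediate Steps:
l = 234*I*√19 (l = 117*√(-1*76) = 117*√(-76) = 117*(2*I*√19) = 234*I*√19 ≈ 1020.0*I)
1/(l + 1/(981919 + 446884)) = 1/(234*I*√19 + 1/(981919 + 446884)) = 1/(234*I*√19 + 1/1428803) = 1/(1/1428803 + 234*I*√19)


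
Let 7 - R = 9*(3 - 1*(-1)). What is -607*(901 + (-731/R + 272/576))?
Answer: -587243971/1044 ≈ -5.6249e+5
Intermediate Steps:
R = -29 (R = 7 - 9*(3 - 1*(-1)) = 7 - 9*(3 + 1) = 7 - 9*4 = 7 - 1*36 = 7 - 36 = -29)
-607*(901 + (-731/R + 272/576)) = -607*(901 + (-731/(-29) + 272/576)) = -607*(901 + (-731*(-1/29) + 272*(1/576))) = -607*(901 + (731/29 + 17/36)) = -607*(901 + 26809/1044) = -607*967453/1044 = -587243971/1044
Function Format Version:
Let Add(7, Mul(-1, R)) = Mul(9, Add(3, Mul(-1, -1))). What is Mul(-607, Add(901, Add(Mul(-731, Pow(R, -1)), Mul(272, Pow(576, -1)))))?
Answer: Rational(-587243971, 1044) ≈ -5.6249e+5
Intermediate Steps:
R = -29 (R = Add(7, Mul(-1, Mul(9, Add(3, Mul(-1, -1))))) = Add(7, Mul(-1, Mul(9, Add(3, 1)))) = Add(7, Mul(-1, Mul(9, 4))) = Add(7, Mul(-1, 36)) = Add(7, -36) = -29)
Mul(-607, Add(901, Add(Mul(-731, Pow(R, -1)), Mul(272, Pow(576, -1))))) = Mul(-607, Add(901, Add(Mul(-731, Pow(-29, -1)), Mul(272, Pow(576, -1))))) = Mul(-607, Add(901, Add(Mul(-731, Rational(-1, 29)), Mul(272, Rational(1, 576))))) = Mul(-607, Add(901, Add(Rational(731, 29), Rational(17, 36)))) = Mul(-607, Add(901, Rational(26809, 1044))) = Mul(-607, Rational(967453, 1044)) = Rational(-587243971, 1044)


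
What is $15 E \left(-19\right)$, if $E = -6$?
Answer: $1710$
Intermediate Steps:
$15 E \left(-19\right) = 15 \left(-6\right) \left(-19\right) = \left(-90\right) \left(-19\right) = 1710$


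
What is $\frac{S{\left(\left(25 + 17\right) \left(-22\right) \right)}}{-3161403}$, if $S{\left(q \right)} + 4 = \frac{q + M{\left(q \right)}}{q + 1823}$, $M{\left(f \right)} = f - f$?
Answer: $\frac{4520}{2842101297} \approx 1.5904 \cdot 10^{-6}$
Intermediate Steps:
$M{\left(f \right)} = 0$
$S{\left(q \right)} = -4 + \frac{q}{1823 + q}$ ($S{\left(q \right)} = -4 + \frac{q + 0}{q + 1823} = -4 + \frac{q}{1823 + q}$)
$\frac{S{\left(\left(25 + 17\right) \left(-22\right) \right)}}{-3161403} = \frac{\frac{1}{1823 + \left(25 + 17\right) \left(-22\right)} \left(-7292 - 3 \left(25 + 17\right) \left(-22\right)\right)}{-3161403} = \frac{-7292 - 3 \cdot 42 \left(-22\right)}{1823 + 42 \left(-22\right)} \left(- \frac{1}{3161403}\right) = \frac{-7292 - -2772}{1823 - 924} \left(- \frac{1}{3161403}\right) = \frac{-7292 + 2772}{899} \left(- \frac{1}{3161403}\right) = \frac{1}{899} \left(-4520\right) \left(- \frac{1}{3161403}\right) = \left(- \frac{4520}{899}\right) \left(- \frac{1}{3161403}\right) = \frac{4520}{2842101297}$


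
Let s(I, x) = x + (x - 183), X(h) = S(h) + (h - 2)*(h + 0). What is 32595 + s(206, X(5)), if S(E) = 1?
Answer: 32444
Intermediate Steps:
X(h) = 1 + h*(-2 + h) (X(h) = 1 + (h - 2)*(h + 0) = 1 + (-2 + h)*h = 1 + h*(-2 + h))
s(I, x) = -183 + 2*x (s(I, x) = x + (-183 + x) = -183 + 2*x)
32595 + s(206, X(5)) = 32595 + (-183 + 2*(1 + 5² - 2*5)) = 32595 + (-183 + 2*(1 + 25 - 10)) = 32595 + (-183 + 2*16) = 32595 + (-183 + 32) = 32595 - 151 = 32444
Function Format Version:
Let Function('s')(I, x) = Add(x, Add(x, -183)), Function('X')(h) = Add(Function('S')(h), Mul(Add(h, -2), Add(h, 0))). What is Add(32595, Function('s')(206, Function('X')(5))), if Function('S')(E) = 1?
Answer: 32444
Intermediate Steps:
Function('X')(h) = Add(1, Mul(h, Add(-2, h))) (Function('X')(h) = Add(1, Mul(Add(h, -2), Add(h, 0))) = Add(1, Mul(Add(-2, h), h)) = Add(1, Mul(h, Add(-2, h))))
Function('s')(I, x) = Add(-183, Mul(2, x)) (Function('s')(I, x) = Add(x, Add(-183, x)) = Add(-183, Mul(2, x)))
Add(32595, Function('s')(206, Function('X')(5))) = Add(32595, Add(-183, Mul(2, Add(1, Pow(5, 2), Mul(-2, 5))))) = Add(32595, Add(-183, Mul(2, Add(1, 25, -10)))) = Add(32595, Add(-183, Mul(2, 16))) = Add(32595, Add(-183, 32)) = Add(32595, -151) = 32444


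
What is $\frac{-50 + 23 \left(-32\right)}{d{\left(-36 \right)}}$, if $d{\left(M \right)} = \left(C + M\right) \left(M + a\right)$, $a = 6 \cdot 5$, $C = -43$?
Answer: $- \frac{131}{79} \approx -1.6582$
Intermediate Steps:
$a = 30$
$d{\left(M \right)} = \left(-43 + M\right) \left(30 + M\right)$ ($d{\left(M \right)} = \left(-43 + M\right) \left(M + 30\right) = \left(-43 + M\right) \left(30 + M\right)$)
$\frac{-50 + 23 \left(-32\right)}{d{\left(-36 \right)}} = \frac{-50 + 23 \left(-32\right)}{-1290 + \left(-36\right)^{2} - -468} = \frac{-50 - 736}{-1290 + 1296 + 468} = - \frac{786}{474} = \left(-786\right) \frac{1}{474} = - \frac{131}{79}$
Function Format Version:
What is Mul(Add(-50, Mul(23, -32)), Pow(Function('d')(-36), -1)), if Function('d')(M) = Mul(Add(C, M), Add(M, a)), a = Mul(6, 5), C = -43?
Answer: Rational(-131, 79) ≈ -1.6582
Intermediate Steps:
a = 30
Function('d')(M) = Mul(Add(-43, M), Add(30, M)) (Function('d')(M) = Mul(Add(-43, M), Add(M, 30)) = Mul(Add(-43, M), Add(30, M)))
Mul(Add(-50, Mul(23, -32)), Pow(Function('d')(-36), -1)) = Mul(Add(-50, Mul(23, -32)), Pow(Add(-1290, Pow(-36, 2), Mul(-13, -36)), -1)) = Mul(Add(-50, -736), Pow(Add(-1290, 1296, 468), -1)) = Mul(-786, Pow(474, -1)) = Mul(-786, Rational(1, 474)) = Rational(-131, 79)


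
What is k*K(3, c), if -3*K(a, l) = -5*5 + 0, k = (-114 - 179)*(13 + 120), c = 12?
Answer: -974225/3 ≈ -3.2474e+5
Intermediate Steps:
k = -38969 (k = -293*133 = -38969)
K(a, l) = 25/3 (K(a, l) = -(-5*5 + 0)/3 = -(-25 + 0)/3 = -⅓*(-25) = 25/3)
k*K(3, c) = -38969*25/3 = -974225/3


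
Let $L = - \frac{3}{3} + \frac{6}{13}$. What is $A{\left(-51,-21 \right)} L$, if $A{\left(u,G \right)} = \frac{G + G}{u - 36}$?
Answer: $- \frac{98}{377} \approx -0.25995$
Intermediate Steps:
$A{\left(u,G \right)} = \frac{2 G}{-36 + u}$
$L = - \frac{7}{13}$ ($L = \left(-3\right) \frac{1}{3} + 6 \cdot \frac{1}{13} = -1 + \frac{6}{13} = - \frac{7}{13} \approx -0.53846$)
$A{\left(-51,-21 \right)} L = 2 \left(-21\right) \frac{1}{-36 - 51} \left(- \frac{7}{13}\right) = 2 \left(-21\right) \frac{1}{-87} \left(- \frac{7}{13}\right) = 2 \left(-21\right) \left(- \frac{1}{87}\right) \left(- \frac{7}{13}\right) = \frac{14}{29} \left(- \frac{7}{13}\right) = - \frac{98}{377}$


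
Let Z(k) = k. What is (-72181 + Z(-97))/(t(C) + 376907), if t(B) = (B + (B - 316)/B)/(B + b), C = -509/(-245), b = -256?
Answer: -2288711708922/11934929125007 ≈ -0.19177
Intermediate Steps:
C = 509/245 (C = -509*(-1/245) = 509/245 ≈ 2.0776)
t(B) = (B + (-316 + B)/B)/(-256 + B) (t(B) = (B + (B - 316)/B)/(B - 256) = (B + (-316 + B)/B)/(-256 + B))
(-72181 + Z(-97))/(t(C) + 376907) = (-72181 - 97)/((-316 + 509/245 + (509/245)**2)/((509/245)*(-256 + 509/245)) + 376907) = -72278/(245*(-316 + 509/245 + 259081/60025)/(509*(-62211/245)) + 376907) = -72278/((245/509)*(-245/62211)*(-18584114/60025) + 376907) = -72278/(18584114/31665399 + 376907) = -72278/11934929125007/31665399 = -72278*31665399/11934929125007 = -2288711708922/11934929125007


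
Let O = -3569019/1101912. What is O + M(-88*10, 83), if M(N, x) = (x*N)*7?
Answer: -187796378793/367304 ≈ -5.1128e+5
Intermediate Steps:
M(N, x) = 7*N*x (M(N, x) = (N*x)*7 = 7*N*x)
O = -1189673/367304 (O = -3569019*1/1101912 = -1189673/367304 ≈ -3.2389)
O + M(-88*10, 83) = -1189673/367304 + 7*(-88*10)*83 = -1189673/367304 + 7*(-880)*83 = -1189673/367304 - 511280 = -187796378793/367304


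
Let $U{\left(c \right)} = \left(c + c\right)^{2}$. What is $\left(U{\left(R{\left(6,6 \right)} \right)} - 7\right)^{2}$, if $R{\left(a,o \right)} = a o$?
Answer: $26801329$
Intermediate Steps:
$U{\left(c \right)} = 4 c^{2}$ ($U{\left(c \right)} = \left(2 c\right)^{2} = 4 c^{2}$)
$\left(U{\left(R{\left(6,6 \right)} \right)} - 7\right)^{2} = \left(4 \left(6 \cdot 6\right)^{2} - 7\right)^{2} = \left(4 \cdot 36^{2} - 7\right)^{2} = \left(4 \cdot 1296 - 7\right)^{2} = \left(5184 - 7\right)^{2} = 5177^{2} = 26801329$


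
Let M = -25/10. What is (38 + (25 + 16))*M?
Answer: -395/2 ≈ -197.50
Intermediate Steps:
M = -5/2 (M = -25*⅒ = -5/2 ≈ -2.5000)
(38 + (25 + 16))*M = (38 + (25 + 16))*(-5/2) = (38 + 41)*(-5/2) = 79*(-5/2) = -395/2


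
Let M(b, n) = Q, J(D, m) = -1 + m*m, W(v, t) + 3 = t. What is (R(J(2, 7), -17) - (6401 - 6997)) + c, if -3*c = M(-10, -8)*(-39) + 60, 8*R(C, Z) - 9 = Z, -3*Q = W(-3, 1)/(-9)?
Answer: 15499/27 ≈ 574.04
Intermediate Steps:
W(v, t) = -3 + t
Q = -2/27 (Q = -(-3 + 1)/(3*(-9)) = -(-2)*(-1)/(3*9) = -1/3*2/9 = -2/27 ≈ -0.074074)
J(D, m) = -1 + m**2
M(b, n) = -2/27
R(C, Z) = 9/8 + Z/8
c = -566/27 (c = -(-2/27*(-39) + 60)/3 = -(26/9 + 60)/3 = -1/3*566/9 = -566/27 ≈ -20.963)
(R(J(2, 7), -17) - (6401 - 6997)) + c = ((9/8 + (1/8)*(-17)) - (6401 - 6997)) - 566/27 = ((9/8 - 17/8) - 1*(-596)) - 566/27 = (-1 + 596) - 566/27 = 595 - 566/27 = 15499/27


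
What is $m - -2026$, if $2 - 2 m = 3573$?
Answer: $\frac{481}{2} \approx 240.5$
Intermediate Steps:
$m = - \frac{3571}{2}$ ($m = 1 - \frac{3573}{2} = - \frac{3571}{2} \approx -1785.5$)
$m - -2026 = - \frac{3571}{2} - -2026 = - \frac{3571}{2} + 2026 = \frac{481}{2}$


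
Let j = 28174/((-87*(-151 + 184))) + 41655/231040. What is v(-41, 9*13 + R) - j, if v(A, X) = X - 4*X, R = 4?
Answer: -46878784093/132663168 ≈ -353.37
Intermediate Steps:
v(A, X) = -3*X
j = -1277945891/132663168 (j = 28174/((-87*33)) + 41655*(1/231040) = 28174/(-2871) + 8331/46208 = 28174*(-1/2871) + 8331/46208 = -28174/2871 + 8331/46208 = -1277945891/132663168 ≈ -9.6330)
v(-41, 9*13 + R) - j = -3*(9*13 + 4) - 1*(-1277945891/132663168) = -3*(117 + 4) + 1277945891/132663168 = -3*121 + 1277945891/132663168 = -363 + 1277945891/132663168 = -46878784093/132663168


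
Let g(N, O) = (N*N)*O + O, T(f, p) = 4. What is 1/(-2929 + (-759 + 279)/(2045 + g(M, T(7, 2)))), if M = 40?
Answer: -8449/24747601 ≈ -0.00034141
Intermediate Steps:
g(N, O) = O + O*N² (g(N, O) = N²*O + O = O*N² + O = O + O*N²)
1/(-2929 + (-759 + 279)/(2045 + g(M, T(7, 2)))) = 1/(-2929 + (-759 + 279)/(2045 + 4*(1 + 40²))) = 1/(-2929 - 480/(2045 + 4*(1 + 1600))) = 1/(-2929 - 480/(2045 + 4*1601)) = 1/(-2929 - 480/(2045 + 6404)) = 1/(-2929 - 480/8449) = 1/(-24747601/8449) = -8449/24747601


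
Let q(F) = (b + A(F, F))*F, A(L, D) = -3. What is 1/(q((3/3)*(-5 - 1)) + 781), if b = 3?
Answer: 1/781 ≈ 0.0012804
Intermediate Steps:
q(F) = 0 (q(F) = (3 - 3)*F = 0*F = 0)
1/(q((3/3)*(-5 - 1)) + 781) = 1/(0 + 781) = 1/781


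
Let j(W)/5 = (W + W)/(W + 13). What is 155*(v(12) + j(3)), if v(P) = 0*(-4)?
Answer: 2325/8 ≈ 290.63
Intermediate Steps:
v(P) = 0
j(W) = 10*W/(13 + W) (j(W) = 5*((W + W)/(W + 13)) = 5*((2*W)/(13 + W)) = 5*(2*W/(13 + W)) = 10*W/(13 + W))
155*(v(12) + j(3)) = 155*(0 + 10*3/(13 + 3)) = 155*(0 + 10*3/16) = 155*(0 + 10*3*(1/16)) = 155*(0 + 15/8) = 155*(15/8) = 2325/8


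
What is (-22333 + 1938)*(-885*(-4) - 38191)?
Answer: 706707145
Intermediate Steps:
(-22333 + 1938)*(-885*(-4) - 38191) = -20395*(3540 - 38191) = -20395*(-34651) = 706707145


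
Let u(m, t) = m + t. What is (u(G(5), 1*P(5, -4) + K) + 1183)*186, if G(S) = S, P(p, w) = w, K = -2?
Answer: 219852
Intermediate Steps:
(u(G(5), 1*P(5, -4) + K) + 1183)*186 = ((5 + (1*(-4) - 2)) + 1183)*186 = ((5 + (-4 - 2)) + 1183)*186 = ((5 - 6) + 1183)*186 = (-1 + 1183)*186 = 1182*186 = 219852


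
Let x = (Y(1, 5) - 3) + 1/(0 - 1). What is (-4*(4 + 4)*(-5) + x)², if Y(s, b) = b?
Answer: 25921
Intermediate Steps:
x = 1 (x = (5 - 3) + 1/(0 - 1) = 2 + 1/(-1) = 2 - 1 = 1)
(-4*(4 + 4)*(-5) + x)² = (-4*(4 + 4)*(-5) + 1)² = (-32*(-5) + 1)² = (-4*(-40) + 1)² = (160 + 1)² = 161² = 25921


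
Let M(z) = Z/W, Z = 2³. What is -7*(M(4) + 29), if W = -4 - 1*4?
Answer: -196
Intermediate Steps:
W = -8 (W = -4 - 4 = -8)
Z = 8
M(z) = -1 (M(z) = 8/(-8) = 8*(-⅛) = -1)
-7*(M(4) + 29) = -7*(-1 + 29) = -7*28 = -196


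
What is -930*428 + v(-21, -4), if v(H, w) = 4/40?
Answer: -3980399/10 ≈ -3.9804e+5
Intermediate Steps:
v(H, w) = ⅒ (v(H, w) = 4*(1/40) = ⅒)
-930*428 + v(-21, -4) = -930*428 + ⅒ = -398040 + ⅒ = -3980399/10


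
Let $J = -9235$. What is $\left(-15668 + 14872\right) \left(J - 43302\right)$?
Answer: $41819452$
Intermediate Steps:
$\left(-15668 + 14872\right) \left(J - 43302\right) = \left(-15668 + 14872\right) \left(-9235 - 43302\right) = \left(-796\right) \left(-52537\right) = 41819452$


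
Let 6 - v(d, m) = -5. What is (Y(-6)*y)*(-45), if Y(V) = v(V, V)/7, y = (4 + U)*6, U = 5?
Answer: -26730/7 ≈ -3818.6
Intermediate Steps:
v(d, m) = 11 (v(d, m) = 6 - 1*(-5) = 6 + 5 = 11)
y = 54 (y = (4 + 5)*6 = 9*6 = 54)
Y(V) = 11/7
(Y(-6)*y)*(-45) = ((11/7)*54)*(-45) = (594/7)*(-45) = -26730/7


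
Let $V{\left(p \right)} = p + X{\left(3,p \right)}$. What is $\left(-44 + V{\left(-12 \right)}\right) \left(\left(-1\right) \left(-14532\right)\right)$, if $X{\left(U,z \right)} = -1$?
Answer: $-828324$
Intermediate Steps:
$V{\left(p \right)} = -1 + p$ ($V{\left(p \right)} = p - 1 = -1 + p$)
$\left(-44 + V{\left(-12 \right)}\right) \left(\left(-1\right) \left(-14532\right)\right) = \left(-44 - 13\right) \left(\left(-1\right) \left(-14532\right)\right) = \left(-44 - 13\right) 14532 = \left(-57\right) 14532 = -828324$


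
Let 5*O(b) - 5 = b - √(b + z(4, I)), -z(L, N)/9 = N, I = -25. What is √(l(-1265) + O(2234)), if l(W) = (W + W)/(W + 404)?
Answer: √(8353546845 - 3706605*√2459)/4305 ≈ 20.996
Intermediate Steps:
z(L, N) = -9*N
l(W) = 2*W/(404 + W) (l(W) = (2*W)/(404 + W) = 2*W/(404 + W))
O(b) = 1 - √(225 + b)/5 + b/5 (O(b) = 1 + (b - √(b - 9*(-25)))/5 = 1 + (b - √(b + 225))/5 = 1 + (b - √(225 + b))/5 = 1 + (-√(225 + b)/5 + b/5) = 1 - √(225 + b)/5 + b/5)
√(l(-1265) + O(2234)) = √(2*(-1265)/(404 - 1265) + (1 - √(225 + 2234)/5 + (⅕)*2234)) = √(2*(-1265)/(-861) + (1 - √2459/5 + 2234/5)) = √(2*(-1265)*(-1/861) + (2239/5 - √2459/5)) = √(2530/861 + (2239/5 - √2459/5)) = √(1940429/4305 - √2459/5)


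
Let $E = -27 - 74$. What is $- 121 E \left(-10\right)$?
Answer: $-122210$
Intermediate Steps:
$E = -101$
$- 121 E \left(-10\right) = \left(-121\right) \left(-101\right) \left(-10\right) = 12221 \left(-10\right) = -122210$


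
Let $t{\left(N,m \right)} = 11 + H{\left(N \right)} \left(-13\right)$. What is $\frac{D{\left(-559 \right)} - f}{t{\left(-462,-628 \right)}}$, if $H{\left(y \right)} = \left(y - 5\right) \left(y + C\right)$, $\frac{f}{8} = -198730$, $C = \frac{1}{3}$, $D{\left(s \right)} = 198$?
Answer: $- \frac{2385057}{4204151} \approx -0.56731$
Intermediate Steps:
$C = \frac{1}{3} \approx 0.33333$
$f = -1589840$ ($f = 8 \left(-198730\right) = -1589840$)
$H{\left(y \right)} = \left(-5 + y\right) \left(\frac{1}{3} + y\right)$ ($H{\left(y \right)} = \left(y - 5\right) \left(y + \frac{1}{3}\right) = \left(-5 + y\right) \left(\frac{1}{3} + y\right)$)
$t{\left(N,m \right)} = \frac{98}{3} - 13 N^{2} + \frac{182 N}{3}$ ($t{\left(N,m \right)} = 11 + \left(- \frac{5}{3} + N^{2} - \frac{14 N}{3}\right) \left(-13\right) = 11 + \left(\frac{65}{3} - 13 N^{2} + \frac{182 N}{3}\right) = \frac{98}{3} - 13 N^{2} + \frac{182 N}{3}$)
$\frac{D{\left(-559 \right)} - f}{t{\left(-462,-628 \right)}} = \frac{198 - -1589840}{\frac{98}{3} - 13 \left(-462\right)^{2} + \frac{182}{3} \left(-462\right)} = \frac{198 + 1589840}{\frac{98}{3} - 2774772 - 28028} = \frac{1590038}{\frac{98}{3} - 2774772 - 28028} = \frac{1590038}{- \frac{8408302}{3}} = 1590038 \left(- \frac{3}{8408302}\right) = - \frac{2385057}{4204151}$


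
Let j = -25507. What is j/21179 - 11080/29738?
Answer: -496595243/314910551 ≈ -1.5769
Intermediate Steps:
j/21179 - 11080/29738 = -25507/21179 - 11080/29738 = -25507*1/21179 - 11080*1/29738 = -25507/21179 - 5540/14869 = -496595243/314910551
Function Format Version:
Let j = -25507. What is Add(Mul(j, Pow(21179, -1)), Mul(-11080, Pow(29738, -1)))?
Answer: Rational(-496595243, 314910551) ≈ -1.5769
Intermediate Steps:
Add(Mul(j, Pow(21179, -1)), Mul(-11080, Pow(29738, -1))) = Add(Mul(-25507, Pow(21179, -1)), Mul(-11080, Pow(29738, -1))) = Add(Mul(-25507, Rational(1, 21179)), Mul(-11080, Rational(1, 29738))) = Add(Rational(-25507, 21179), Rational(-5540, 14869)) = Rational(-496595243, 314910551)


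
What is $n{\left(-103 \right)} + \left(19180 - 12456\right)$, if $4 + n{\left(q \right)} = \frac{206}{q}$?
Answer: $6718$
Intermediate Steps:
$n{\left(q \right)} = -4 + \frac{206}{q}$
$n{\left(-103 \right)} + \left(19180 - 12456\right) = \left(-4 + \frac{206}{-103}\right) + \left(19180 - 12456\right) = \left(-4 + 206 \left(- \frac{1}{103}\right)\right) + \left(19180 - 12456\right) = \left(-4 - 2\right) + 6724 = -6 + 6724 = 6718$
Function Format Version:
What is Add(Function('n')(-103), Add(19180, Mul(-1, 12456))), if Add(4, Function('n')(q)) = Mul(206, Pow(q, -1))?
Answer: 6718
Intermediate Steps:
Function('n')(q) = Add(-4, Mul(206, Pow(q, -1)))
Add(Function('n')(-103), Add(19180, Mul(-1, 12456))) = Add(Add(-4, Mul(206, Pow(-103, -1))), Add(19180, Mul(-1, 12456))) = Add(Add(-4, Mul(206, Rational(-1, 103))), Add(19180, -12456)) = Add(Add(-4, -2), 6724) = Add(-6, 6724) = 6718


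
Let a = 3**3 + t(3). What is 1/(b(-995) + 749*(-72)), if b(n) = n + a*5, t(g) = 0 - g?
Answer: -1/54803 ≈ -1.8247e-5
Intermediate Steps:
t(g) = -g
a = 24 (a = 3**3 - 1*3 = 27 - 3 = 24)
b(n) = 120 + n (b(n) = n + 24*5 = n + 120 = 120 + n)
1/(b(-995) + 749*(-72)) = 1/((120 - 995) + 749*(-72)) = 1/(-875 - 53928) = 1/(-54803) = -1/54803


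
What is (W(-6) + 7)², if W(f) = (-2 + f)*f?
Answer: 3025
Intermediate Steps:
W(f) = f*(-2 + f)
(W(-6) + 7)² = (-6*(-2 - 6) + 7)² = (-6*(-8) + 7)² = (48 + 7)² = 55² = 3025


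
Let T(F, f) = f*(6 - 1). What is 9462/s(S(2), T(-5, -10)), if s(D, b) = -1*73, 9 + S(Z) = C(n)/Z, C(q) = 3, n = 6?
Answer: -9462/73 ≈ -129.62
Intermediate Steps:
T(F, f) = 5*f (T(F, f) = f*5 = 5*f)
S(Z) = -9 + 3/Z
s(D, b) = -73
9462/s(S(2), T(-5, -10)) = 9462/(-73) = 9462*(-1/73) = -9462/73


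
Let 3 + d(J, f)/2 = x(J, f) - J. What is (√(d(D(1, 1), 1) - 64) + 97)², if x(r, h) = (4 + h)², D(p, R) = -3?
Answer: (97 + I*√14)² ≈ 9395.0 + 725.88*I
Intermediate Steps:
d(J, f) = -6 - 2*J + 2*(4 + f)² (d(J, f) = -6 + 2*((4 + f)² - J) = -6 + (-2*J + 2*(4 + f)²) = -6 - 2*J + 2*(4 + f)²)
(√(d(D(1, 1), 1) - 64) + 97)² = (√((-6 - 2*(-3) + 2*(4 + 1)²) - 64) + 97)² = (√((-6 + 6 + 2*5²) - 64) + 97)² = (√((-6 + 6 + 2*25) - 64) + 97)² = (√((-6 + 6 + 50) - 64) + 97)² = (√(50 - 64) + 97)² = (√(-14) + 97)² = (I*√14 + 97)² = (97 + I*√14)²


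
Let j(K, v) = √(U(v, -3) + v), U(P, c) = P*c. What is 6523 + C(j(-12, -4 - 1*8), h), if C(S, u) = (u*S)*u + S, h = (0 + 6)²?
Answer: 6523 + 2594*√6 ≈ 12877.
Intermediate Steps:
h = 36 (h = 6² = 36)
j(K, v) = √2*√(-v) (j(K, v) = √(v*(-3) + v) = √(-3*v + v) = √(-2*v) = √2*√(-v))
C(S, u) = S + S*u² (C(S, u) = (S*u)*u + S = S*u² + S = S + S*u²)
6523 + C(j(-12, -4 - 1*8), h) = 6523 + (√2*√(-(-4 - 1*8)))*(1 + 36²) = 6523 + (√2*√(-(-4 - 8)))*(1 + 1296) = 6523 + (√2*√(-1*(-12)))*1297 = 6523 + (√2*√12)*1297 = 6523 + (√2*(2*√3))*1297 = 6523 + (2*√6)*1297 = 6523 + 2594*√6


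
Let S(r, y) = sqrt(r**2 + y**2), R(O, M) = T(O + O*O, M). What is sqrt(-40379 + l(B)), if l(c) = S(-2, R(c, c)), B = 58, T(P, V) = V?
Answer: sqrt(-40379 + 2*sqrt(842)) ≈ 200.8*I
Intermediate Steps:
R(O, M) = M
l(c) = sqrt(4 + c**2) (l(c) = sqrt((-2)**2 + c**2) = sqrt(4 + c**2))
sqrt(-40379 + l(B)) = sqrt(-40379 + sqrt(4 + 58**2)) = sqrt(-40379 + sqrt(4 + 3364)) = sqrt(-40379 + sqrt(3368)) = sqrt(-40379 + 2*sqrt(842))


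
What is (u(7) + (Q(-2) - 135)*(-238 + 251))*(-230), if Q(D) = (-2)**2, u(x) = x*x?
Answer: 380420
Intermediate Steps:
u(x) = x**2
Q(D) = 4
(u(7) + (Q(-2) - 135)*(-238 + 251))*(-230) = (7**2 + (4 - 135)*(-238 + 251))*(-230) = (49 - 131*13)*(-230) = (49 - 1703)*(-230) = -1654*(-230) = 380420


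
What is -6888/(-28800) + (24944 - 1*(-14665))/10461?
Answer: 16844369/4184400 ≈ 4.0255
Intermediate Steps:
-6888/(-28800) + (24944 - 1*(-14665))/10461 = -6888*(-1/28800) + (24944 + 14665)*(1/10461) = 287/1200 + 39609*(1/10461) = 287/1200 + 13203/3487 = 16844369/4184400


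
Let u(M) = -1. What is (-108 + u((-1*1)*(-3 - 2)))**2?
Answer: 11881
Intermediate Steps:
(-108 + u((-1*1)*(-3 - 2)))**2 = (-108 - 1)**2 = (-109)**2 = 11881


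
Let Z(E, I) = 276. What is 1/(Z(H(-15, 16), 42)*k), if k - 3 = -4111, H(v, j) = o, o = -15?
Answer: -1/1133808 ≈ -8.8198e-7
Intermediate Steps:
H(v, j) = -15
k = -4108 (k = 3 - 4111 = -4108)
1/(Z(H(-15, 16), 42)*k) = 1/(276*(-4108)) = (1/276)*(-1/4108) = -1/1133808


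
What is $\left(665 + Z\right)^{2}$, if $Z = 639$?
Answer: $1700416$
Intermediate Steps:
$\left(665 + Z\right)^{2} = \left(665 + 639\right)^{2} = 1304^{2} = 1700416$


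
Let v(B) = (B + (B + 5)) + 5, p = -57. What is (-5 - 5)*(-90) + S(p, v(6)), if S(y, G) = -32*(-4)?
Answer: 1028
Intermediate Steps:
v(B) = 10 + 2*B (v(B) = (B + (5 + B)) + 5 = (5 + 2*B) + 5 = 10 + 2*B)
S(y, G) = 128
(-5 - 5)*(-90) + S(p, v(6)) = (-5 - 5)*(-90) + 128 = -10*(-90) + 128 = 900 + 128 = 1028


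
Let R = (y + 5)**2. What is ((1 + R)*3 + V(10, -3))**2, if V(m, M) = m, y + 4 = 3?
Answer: 3721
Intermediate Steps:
y = -1 (y = -4 + 3 = -1)
R = 16 (R = (-1 + 5)**2 = 4**2 = 16)
((1 + R)*3 + V(10, -3))**2 = ((1 + 16)*3 + 10)**2 = (17*3 + 10)**2 = (51 + 10)**2 = 61**2 = 3721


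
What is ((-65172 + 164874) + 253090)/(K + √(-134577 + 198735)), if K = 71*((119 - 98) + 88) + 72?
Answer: 2755658312/60947563 - 5997464*√222/60947563 ≈ 43.747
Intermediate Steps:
K = 7811 (K = 71*(21 + 88) + 72 = 71*109 + 72 = 7739 + 72 = 7811)
((-65172 + 164874) + 253090)/(K + √(-134577 + 198735)) = ((-65172 + 164874) + 253090)/(7811 + √(-134577 + 198735)) = (99702 + 253090)/(7811 + √64158) = 352792/(7811 + 17*√222)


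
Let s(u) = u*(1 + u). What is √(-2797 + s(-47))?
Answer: I*√635 ≈ 25.199*I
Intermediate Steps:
√(-2797 + s(-47)) = √(-2797 - 47*(1 - 47)) = √(-2797 - 47*(-46)) = √(-2797 + 2162) = √(-635) = I*√635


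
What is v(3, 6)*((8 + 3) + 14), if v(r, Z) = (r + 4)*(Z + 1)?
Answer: 1225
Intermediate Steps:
v(r, Z) = (1 + Z)*(4 + r) (v(r, Z) = (4 + r)*(1 + Z) = (1 + Z)*(4 + r))
v(3, 6)*((8 + 3) + 14) = (4 + 3 + 4*6 + 6*3)*((8 + 3) + 14) = (4 + 3 + 24 + 18)*(11 + 14) = 49*25 = 1225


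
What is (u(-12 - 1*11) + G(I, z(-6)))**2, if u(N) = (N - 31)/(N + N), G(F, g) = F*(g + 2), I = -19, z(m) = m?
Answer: 3150625/529 ≈ 5955.8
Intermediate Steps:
G(F, g) = F*(2 + g)
u(N) = (-31 + N)/(2*N) (u(N) = (-31 + N)/((2*N)) = (-31 + N)*(1/(2*N)) = (-31 + N)/(2*N))
(u(-12 - 1*11) + G(I, z(-6)))**2 = ((-31 + (-12 - 1*11))/(2*(-12 - 1*11)) - 19*(2 - 6))**2 = ((-31 + (-12 - 11))/(2*(-12 - 11)) - 19*(-4))**2 = ((1/2)*(-31 - 23)/(-23) + 76)**2 = ((1/2)*(-1/23)*(-54) + 76)**2 = (27/23 + 76)**2 = (1775/23)**2 = 3150625/529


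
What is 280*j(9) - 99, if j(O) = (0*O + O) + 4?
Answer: 3541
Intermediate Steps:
j(O) = 4 + O (j(O) = (0 + O) + 4 = O + 4 = 4 + O)
280*j(9) - 99 = 280*(4 + 9) - 99 = 280*13 - 99 = 3640 - 99 = 3541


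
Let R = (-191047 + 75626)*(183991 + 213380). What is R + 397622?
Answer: -45864560569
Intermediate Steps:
R = -45864958191 (R = -115421*397371 = -45864958191)
R + 397622 = -45864958191 + 397622 = -45864560569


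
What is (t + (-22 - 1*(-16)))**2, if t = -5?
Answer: 121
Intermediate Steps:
(t + (-22 - 1*(-16)))**2 = (-5 + (-22 - 1*(-16)))**2 = (-5 + (-22 + 16))**2 = (-5 - 6)**2 = (-11)**2 = 121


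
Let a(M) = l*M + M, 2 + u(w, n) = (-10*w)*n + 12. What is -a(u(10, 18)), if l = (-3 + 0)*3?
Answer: -14320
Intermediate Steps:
u(w, n) = 10 - 10*n*w (u(w, n) = -2 + ((-10*w)*n + 12) = -2 + (-10*n*w + 12) = -2 + (12 - 10*n*w) = 10 - 10*n*w)
l = -9 (l = -3*3 = -9)
a(M) = -8*M (a(M) = -9*M + M = -8*M)
-a(u(10, 18)) = -(-8)*(10 - 10*18*10) = -(-8)*(10 - 1800) = -(-8)*(-1790) = -1*14320 = -14320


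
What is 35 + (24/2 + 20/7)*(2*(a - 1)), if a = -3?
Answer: -587/7 ≈ -83.857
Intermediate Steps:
35 + (24/2 + 20/7)*(2*(a - 1)) = 35 + (24/2 + 20/7)*(2*(-3 - 1)) = 35 + (24*(1/2) + 20*(1/7))*(2*(-4)) = 35 + (12 + 20/7)*(-8) = 35 + (104/7)*(-8) = 35 - 832/7 = -587/7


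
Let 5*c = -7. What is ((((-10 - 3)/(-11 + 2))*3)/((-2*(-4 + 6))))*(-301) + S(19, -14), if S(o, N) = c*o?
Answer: 17969/60 ≈ 299.48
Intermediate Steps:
c = -7/5 (c = (⅕)*(-7) = -7/5 ≈ -1.4000)
S(o, N) = -7*o/5
((((-10 - 3)/(-11 + 2))*3)/((-2*(-4 + 6))))*(-301) + S(19, -14) = ((((-10 - 3)/(-11 + 2))*3)/((-2*(-4 + 6))))*(-301) - 7/5*19 = ((-13/(-9)*3)/((-2*2)))*(-301) - 133/5 = ((-13*(-⅑)*3)/(-4))*(-301) - 133/5 = (((13/9)*3)*(-¼))*(-301) - 133/5 = ((13/3)*(-¼))*(-301) - 133/5 = -13/12*(-301) - 133/5 = 3913/12 - 133/5 = 17969/60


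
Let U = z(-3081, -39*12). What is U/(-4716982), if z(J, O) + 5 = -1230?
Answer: 1235/4716982 ≈ 0.00026182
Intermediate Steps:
z(J, O) = -1235 (z(J, O) = -5 - 1230 = -1235)
U = -1235
U/(-4716982) = -1235/(-4716982) = -1235*(-1/4716982) = 1235/4716982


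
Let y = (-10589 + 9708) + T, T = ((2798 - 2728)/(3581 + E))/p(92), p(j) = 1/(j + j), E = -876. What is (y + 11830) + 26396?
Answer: 20206221/541 ≈ 37350.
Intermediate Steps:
p(j) = 1/(2*j)
T = 2576/541 (T = ((2798 - 2728)/(3581 - 876))/(((½)/92)) = (70/2705)/(((½)*(1/92))) = (70*(1/2705))/(1/184) = (14/541)*184 = 2576/541 ≈ 4.7616)
y = -474045/541 (y = (-10589 + 9708) + 2576/541 = -881 + 2576/541 = -474045/541 ≈ -876.24)
(y + 11830) + 26396 = (-474045/541 + 11830) + 26396 = 5925985/541 + 26396 = 20206221/541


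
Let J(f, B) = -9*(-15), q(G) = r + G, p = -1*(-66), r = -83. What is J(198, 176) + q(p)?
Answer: 118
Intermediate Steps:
p = 66
q(G) = -83 + G
J(f, B) = 135
J(198, 176) + q(p) = 135 + (-83 + 66) = 135 - 17 = 118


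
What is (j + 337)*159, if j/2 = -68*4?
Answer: -32913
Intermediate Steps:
j = -544 (j = 2*(-68*4) = 2*(-272) = -544)
(j + 337)*159 = (-544 + 337)*159 = -207*159 = -32913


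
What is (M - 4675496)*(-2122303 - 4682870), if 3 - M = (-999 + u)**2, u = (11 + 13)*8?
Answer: 36249400836366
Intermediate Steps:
u = 192 (u = 24*8 = 192)
M = -651246 (M = 3 - (-999 + 192)**2 = 3 - 1*(-807)**2 = 3 - 1*651249 = 3 - 651249 = -651246)
(M - 4675496)*(-2122303 - 4682870) = (-651246 - 4675496)*(-2122303 - 4682870) = -5326742*(-6805173) = 36249400836366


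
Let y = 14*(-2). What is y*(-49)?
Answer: 1372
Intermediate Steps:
y = -28
y*(-49) = -28*(-49) = 1372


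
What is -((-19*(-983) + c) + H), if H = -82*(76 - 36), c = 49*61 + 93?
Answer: -18479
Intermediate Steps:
c = 3082 (c = 2989 + 93 = 3082)
H = -3280 (H = -82*40 = -3280)
-((-19*(-983) + c) + H) = -((-19*(-983) + 3082) - 3280) = -((18677 + 3082) - 3280) = -(21759 - 3280) = -1*18479 = -18479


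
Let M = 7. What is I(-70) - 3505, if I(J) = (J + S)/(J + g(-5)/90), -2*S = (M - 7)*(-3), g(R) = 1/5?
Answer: -110372495/31499 ≈ -3504.0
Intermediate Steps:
g(R) = 1/5
S = 0 (S = -(7 - 7)*(-3)/2 = -0*(-3) = -1/2*0 = 0)
I(J) = J/(1/450 + J) (I(J) = (J + 0)/(J + (1/5)/90) = J/(J + (1/5)*(1/90)) = J/(J + 1/450) = J/(1/450 + J))
I(-70) - 3505 = 450*(-70)/(1 + 450*(-70)) - 3505 = 450*(-70)/(1 - 31500) - 3505 = 450*(-70)/(-31499) - 3505 = 450*(-70)*(-1/31499) - 3505 = 31500/31499 - 3505 = -110372495/31499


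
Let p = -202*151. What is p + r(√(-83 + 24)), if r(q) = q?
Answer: -30502 + I*√59 ≈ -30502.0 + 7.6811*I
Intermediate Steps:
p = -30502
p + r(√(-83 + 24)) = -30502 + √(-83 + 24) = -30502 + √(-59) = -30502 + I*√59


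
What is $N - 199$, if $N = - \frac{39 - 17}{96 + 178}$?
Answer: $- \frac{27274}{137} \approx -199.08$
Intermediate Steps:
$N = - \frac{11}{137}$ ($N = - \frac{22}{274} = \left(-1\right) \frac{11}{137} = - \frac{11}{137} \approx -0.080292$)
$N - 199 = - \frac{11}{137} - 199 = - \frac{27274}{137}$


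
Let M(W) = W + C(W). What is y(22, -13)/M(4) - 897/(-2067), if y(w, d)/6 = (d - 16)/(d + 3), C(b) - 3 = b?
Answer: 5876/2915 ≈ 2.0158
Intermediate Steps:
C(b) = 3 + b
y(w, d) = 6*(-16 + d)/(3 + d) (y(w, d) = 6*((d - 16)/(d + 3)) = 6*((-16 + d)/(3 + d)) = 6*(-16 + d)/(3 + d))
M(W) = 3 + 2*W (M(W) = W + (3 + W) = 3 + 2*W)
y(22, -13)/M(4) - 897/(-2067) = (6*(-16 - 13)/(3 - 13))/(3 + 2*4) - 897/(-2067) = (6*(-29)/(-10))/(3 + 8) - 897*(-1/2067) = (6*(-⅒)*(-29))/11 + 23/53 = (87/5)*(1/11) + 23/53 = 87/55 + 23/53 = 5876/2915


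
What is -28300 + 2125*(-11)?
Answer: -51675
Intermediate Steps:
-28300 + 2125*(-11) = -28300 - 23375 = -51675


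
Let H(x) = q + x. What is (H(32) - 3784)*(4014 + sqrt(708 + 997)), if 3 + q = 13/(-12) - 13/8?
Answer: -60333765/4 - 90185*sqrt(1705)/24 ≈ -1.5239e+7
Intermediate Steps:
q = -137/24 (q = -3 + (13/(-12) - 13/8) = -3 + (13*(-1/12) - 13*1/8) = -3 + (-13/12 - 13/8) = -3 - 65/24 = -137/24 ≈ -5.7083)
H(x) = -137/24 + x
(H(32) - 3784)*(4014 + sqrt(708 + 997)) = ((-137/24 + 32) - 3784)*(4014 + sqrt(708 + 997)) = (631/24 - 3784)*(4014 + sqrt(1705)) = -90185*(4014 + sqrt(1705))/24 = -60333765/4 - 90185*sqrt(1705)/24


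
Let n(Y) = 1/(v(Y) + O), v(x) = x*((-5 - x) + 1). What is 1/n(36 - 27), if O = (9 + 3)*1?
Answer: -105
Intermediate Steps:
v(x) = x*(-4 - x)
O = 12 (O = 12*1 = 12)
n(Y) = 1/(12 - Y*(4 + Y)) (n(Y) = 1/(-Y*(4 + Y) + 12) = 1/(12 - Y*(4 + Y)))
1/n(36 - 27) = 1/(-1/(-12 + (36 - 27)*(4 + (36 - 27)))) = 1/(-1/(-12 + 9*(4 + 9))) = 1/(-1/(-12 + 9*13)) = 1/(-1/(-12 + 117)) = 1/(-1/105) = -105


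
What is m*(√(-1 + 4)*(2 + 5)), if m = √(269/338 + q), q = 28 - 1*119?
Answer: 21*I*√20326/26 ≈ 115.15*I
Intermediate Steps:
q = -91 (q = 28 - 119 = -91)
m = I*√60978/26 (m = √(269/338 - 91) = √(-30489/338) = I*√60978/26 ≈ 9.4976*I)
m*(√(-1 + 4)*(2 + 5)) = (I*√60978/26)*(√(-1 + 4)*(2 + 5)) = (I*√60978/26)*(√3*7) = (I*√60978/26)*(7*√3) = 21*I*√20326/26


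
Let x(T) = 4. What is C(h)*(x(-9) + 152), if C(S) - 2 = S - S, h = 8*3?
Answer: 312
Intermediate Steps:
h = 24
C(S) = 2 (C(S) = 2 + (S - S) = 2 + 0 = 2)
C(h)*(x(-9) + 152) = 2*(4 + 152) = 2*156 = 312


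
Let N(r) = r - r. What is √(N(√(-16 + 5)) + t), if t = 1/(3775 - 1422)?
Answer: √2353/2353 ≈ 0.020615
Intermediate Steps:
t = 1/2353 ≈ 0.00042499
N(r) = 0
√(N(√(-16 + 5)) + t) = √(0 + 1/2353) = √(1/2353) = √2353/2353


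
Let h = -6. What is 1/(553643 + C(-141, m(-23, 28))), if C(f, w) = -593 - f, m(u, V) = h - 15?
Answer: 1/553191 ≈ 1.8077e-6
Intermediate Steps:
m(u, V) = -21 (m(u, V) = -6 - 15 = -21)
1/(553643 + C(-141, m(-23, 28))) = 1/(553643 + (-593 - 1*(-141))) = 1/(553643 + (-593 + 141)) = 1/(553643 - 452) = 1/553191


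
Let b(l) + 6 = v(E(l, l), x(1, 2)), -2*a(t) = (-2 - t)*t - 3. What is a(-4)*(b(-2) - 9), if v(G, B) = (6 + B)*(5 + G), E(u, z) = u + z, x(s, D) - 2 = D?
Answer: -55/2 ≈ -27.500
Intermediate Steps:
x(s, D) = 2 + D
v(G, B) = (5 + G)*(6 + B)
a(t) = 3/2 - t*(-2 - t)/2 (a(t) = -((-2 - t)*t - 3)/2 = -(t*(-2 - t) - 3)/2 = -(-3 + t*(-2 - t))/2 = 3/2 - t*(-2 - t)/2)
b(l) = 44 + 20*l (b(l) = -6 + (30 + 5*(2 + 2) + 6*(l + l) + (2 + 2)*(l + l)) = -6 + (30 + 5*4 + 6*(2*l) + 4*(2*l)) = -6 + (30 + 20 + 12*l + 8*l) = -6 + (50 + 20*l) = 44 + 20*l)
a(-4)*(b(-2) - 9) = (3/2 - 4 + (1/2)*(-4)**2)*((44 + 20*(-2)) - 9) = (3/2 - 4 + (1/2)*16)*((44 - 40) - 9) = (3/2 - 4 + 8)*(4 - 9) = (11/2)*(-5) = -55/2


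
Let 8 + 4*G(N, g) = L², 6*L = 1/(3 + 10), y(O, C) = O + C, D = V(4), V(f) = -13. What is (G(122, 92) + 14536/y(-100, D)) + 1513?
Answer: 3801453665/2749968 ≈ 1382.4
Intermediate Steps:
D = -13
y(O, C) = C + O
L = 1/78 (L = 1/(6*(3 + 10)) = (⅙)/13 = (⅙)*(1/13) = 1/78 ≈ 0.012821)
G(N, g) = -48671/24336 (G(N, g) = -2 + (1/78)²/4 = -2 + (¼)*(1/6084) = -2 + 1/24336 = -48671/24336)
(G(122, 92) + 14536/y(-100, D)) + 1513 = (-48671/24336 + 14536/(-13 - 100)) + 1513 = (-48671/24336 + 14536/(-113)) + 1513 = (-48671/24336 + 14536*(-1/113)) + 1513 = (-48671/24336 - 14536/113) + 1513 = -359247919/2749968 + 1513 = 3801453665/2749968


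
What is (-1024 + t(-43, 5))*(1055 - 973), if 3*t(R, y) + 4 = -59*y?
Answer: -276422/3 ≈ -92141.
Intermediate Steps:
t(R, y) = -4/3 - 59*y/3 (t(R, y) = -4/3 + (-59*y)/3 = -4/3 - 59*y/3)
(-1024 + t(-43, 5))*(1055 - 973) = (-1024 + (-4/3 - 59/3*5))*(1055 - 973) = (-1024 + (-4/3 - 295/3))*82 = (-1024 - 299/3)*82 = -3371/3*82 = -276422/3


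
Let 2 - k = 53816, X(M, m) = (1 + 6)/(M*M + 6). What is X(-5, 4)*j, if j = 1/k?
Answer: -7/1668234 ≈ -4.1961e-6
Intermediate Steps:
X(M, m) = 7/(6 + M²) (X(M, m) = 7/(M² + 6) = 7/(6 + M²))
k = -53814 (k = 2 - 1*53816 = 2 - 53816 = -53814)
j = -1/53814 (j = 1/(-53814) = -1/53814 ≈ -1.8583e-5)
X(-5, 4)*j = (7/(6 + (-5)²))*(-1/53814) = (7/(6 + 25))*(-1/53814) = (7/31)*(-1/53814) = -7/1668234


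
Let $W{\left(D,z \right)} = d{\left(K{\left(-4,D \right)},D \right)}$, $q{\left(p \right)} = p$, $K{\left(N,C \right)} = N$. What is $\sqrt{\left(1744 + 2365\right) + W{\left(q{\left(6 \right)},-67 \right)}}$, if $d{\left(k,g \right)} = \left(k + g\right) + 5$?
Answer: $14 \sqrt{21} \approx 64.156$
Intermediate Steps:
$d{\left(k,g \right)} = 5 + g + k$ ($d{\left(k,g \right)} = \left(g + k\right) + 5 = 5 + g + k$)
$W{\left(D,z \right)} = 1 + D$ ($W{\left(D,z \right)} = 5 + D - 4 = 1 + D$)
$\sqrt{\left(1744 + 2365\right) + W{\left(q{\left(6 \right)},-67 \right)}} = \sqrt{\left(1744 + 2365\right) + \left(1 + 6\right)} = \sqrt{4109 + 7} = \sqrt{4116} = 14 \sqrt{21}$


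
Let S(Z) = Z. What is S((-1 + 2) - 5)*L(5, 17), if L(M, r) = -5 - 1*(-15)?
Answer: -40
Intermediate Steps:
L(M, r) = 10 (L(M, r) = -5 + 15 = 10)
S((-1 + 2) - 5)*L(5, 17) = ((-1 + 2) - 5)*10 = (1 - 5)*10 = -4*10 = -40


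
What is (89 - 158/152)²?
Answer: 44689225/5776 ≈ 7737.1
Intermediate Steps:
(89 - 158/152)² = (89 - 158*1/152)² = (89 - 79/76)² = (6685/76)² = 44689225/5776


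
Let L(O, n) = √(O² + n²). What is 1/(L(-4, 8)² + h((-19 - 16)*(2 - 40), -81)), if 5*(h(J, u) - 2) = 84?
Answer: 5/494 ≈ 0.010121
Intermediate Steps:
h(J, u) = 94/5 (h(J, u) = 2 + (⅕)*84 = 2 + 84/5 = 94/5)
1/(L(-4, 8)² + h((-19 - 16)*(2 - 40), -81)) = 1/((√((-4)² + 8²))² + 94/5) = 1/((√(16 + 64))² + 94/5) = 1/((√80)² + 94/5) = 1/((4*√5)² + 94/5) = 1/(80 + 94/5) = 1/(494/5) = 5/494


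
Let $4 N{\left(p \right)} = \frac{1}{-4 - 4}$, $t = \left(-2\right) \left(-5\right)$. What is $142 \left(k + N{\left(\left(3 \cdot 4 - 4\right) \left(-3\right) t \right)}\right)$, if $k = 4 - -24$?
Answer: $\frac{63545}{16} \approx 3971.6$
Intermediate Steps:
$t = 10$
$N{\left(p \right)} = - \frac{1}{32}$ ($N{\left(p \right)} = \frac{1}{4 \left(-4 - 4\right)} = \frac{1}{4 \left(-8\right)} = \frac{1}{4} \left(- \frac{1}{8}\right) = - \frac{1}{32}$)
$k = 28$ ($k = 4 + 24 = 28$)
$142 \left(k + N{\left(\left(3 \cdot 4 - 4\right) \left(-3\right) t \right)}\right) = 142 \left(28 - \frac{1}{32}\right) = 142 \cdot \frac{895}{32} = \frac{63545}{16}$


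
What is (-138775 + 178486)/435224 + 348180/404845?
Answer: 4788945489/5034236008 ≈ 0.95128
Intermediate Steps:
(-138775 + 178486)/435224 + 348180/404845 = 39711*(1/435224) + 348180*(1/404845) = 39711/435224 + 9948/11567 = 4788945489/5034236008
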